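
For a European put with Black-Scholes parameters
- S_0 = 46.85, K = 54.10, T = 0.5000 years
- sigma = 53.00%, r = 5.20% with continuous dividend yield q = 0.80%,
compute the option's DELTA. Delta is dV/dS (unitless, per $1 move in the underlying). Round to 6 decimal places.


d1 = -0.1378409335; d2 = -0.5126075275
phi(d1) = 0.3951702498; exp(-qT) = 0.9960079893; exp(-rT) = 0.9743350896
N(-d1) = 0.5548169336
Delta = -exp(-qT) * N(-d1) = -0.9960079893 * 0.5548169336 = -0.552602

Answer: Delta = -0.552602


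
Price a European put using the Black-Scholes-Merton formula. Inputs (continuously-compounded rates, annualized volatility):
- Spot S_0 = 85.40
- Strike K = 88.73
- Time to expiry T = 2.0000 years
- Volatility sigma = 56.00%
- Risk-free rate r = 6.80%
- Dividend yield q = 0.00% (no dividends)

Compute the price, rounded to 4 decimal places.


Answer: Price = 21.2732

Derivation:
d1 = (ln(S/K) + (r - q + 0.5*sigma^2) * T) / (sigma * sqrt(T)) = 0.51940535
d2 = d1 - sigma * sqrt(T) = -0.27255425
exp(-rT) = 0.87284263; exp(-qT) = 1.00000000
P = K * exp(-rT) * N(-d2) - S_0 * exp(-qT) * N(-d1)
N(-d1) = 0.30173905; N(-d2) = 0.60740206
P = 88.7300 * 0.87284263 * 0.60740206 - 85.4000 * 1.00000000 * 0.30173905 = 21.2732


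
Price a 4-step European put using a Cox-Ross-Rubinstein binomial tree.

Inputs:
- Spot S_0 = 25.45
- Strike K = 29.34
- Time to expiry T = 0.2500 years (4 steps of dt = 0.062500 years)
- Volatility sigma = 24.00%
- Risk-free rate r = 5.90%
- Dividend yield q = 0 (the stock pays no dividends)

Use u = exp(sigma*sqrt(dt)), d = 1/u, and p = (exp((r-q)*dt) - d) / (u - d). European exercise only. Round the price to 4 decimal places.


Answer: Price = V(0,0) = 3.6705

Derivation:
dt = T/N = 0.062500
u = exp(sigma*sqrt(dt)) = 1.061837; d = 1/u = 0.941765
p = (exp((r-q)*dt) - d) / (u - d) = 0.515772
Discount per step: exp(-r*dt) = 0.996319
Stock lattice S(k, i) with i counting down-moves:
  k=0: S(0,0) = 25.4500
  k=1: S(1,0) = 27.0237; S(1,1) = 23.9679
  k=2: S(2,0) = 28.6948; S(2,1) = 25.4500; S(2,2) = 22.5721
  k=3: S(3,0) = 30.4692; S(3,1) = 27.0237; S(3,2) = 23.9679; S(3,3) = 21.2576
  k=4: S(4,0) = 32.3533; S(4,1) = 28.6948; S(4,2) = 25.4500; S(4,3) = 22.5721; S(4,4) = 20.0197
Terminal payoffs V(N, i) = max(K - S_T, 0):
  V(4,0) = 0.000000; V(4,1) = 0.645205; V(4,2) = 3.890000; V(4,3) = 6.767875; V(4,4) = 9.320321
Backward induction: V(k, i) = exp(-r*dt) * [p * V(k+1, i) + (1-p) * V(k+1, i+1)].
  V(3,0) = exp(-r*dt) * [p*0.000000 + (1-p)*0.645205] = 0.311276
  V(3,1) = exp(-r*dt) * [p*0.645205 + (1-p)*3.890000] = 2.208268
  V(3,2) = exp(-r*dt) * [p*3.890000 + (1-p)*6.767875] = 5.264101
  V(3,3) = exp(-r*dt) * [p*6.767875 + (1-p)*9.320321] = 7.974381
  V(2,0) = exp(-r*dt) * [p*0.311276 + (1-p)*2.208268] = 1.225326
  V(2,1) = exp(-r*dt) * [p*2.208268 + (1-p)*5.264101] = 3.674413
  V(2,2) = exp(-r*dt) * [p*5.264101 + (1-p)*7.974381] = 6.552288
  V(1,0) = exp(-r*dt) * [p*1.225326 + (1-p)*3.674413] = 2.402368
  V(1,1) = exp(-r*dt) * [p*3.674413 + (1-p)*6.552288] = 5.049308
  V(0,0) = exp(-r*dt) * [p*2.402368 + (1-p)*5.049308] = 3.670530


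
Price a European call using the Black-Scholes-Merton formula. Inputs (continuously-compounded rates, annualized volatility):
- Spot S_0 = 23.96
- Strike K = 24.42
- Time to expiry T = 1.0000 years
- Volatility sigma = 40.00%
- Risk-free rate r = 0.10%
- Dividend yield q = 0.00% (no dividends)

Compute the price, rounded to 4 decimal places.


Answer: Price = 3.6187

Derivation:
d1 = (ln(S/K) + (r - q + 0.5*sigma^2) * T) / (sigma * sqrt(T)) = 0.15495826
d2 = d1 - sigma * sqrt(T) = -0.24504174
exp(-rT) = 0.99900050; exp(-qT) = 1.00000000
C = S_0 * exp(-qT) * N(d1) - K * exp(-rT) * N(d2)
N(d1) = 0.56157289; N(d2) = 0.40321206
C = 23.9600 * 1.00000000 * 0.56157289 - 24.4200 * 0.99900050 * 0.40321206 = 3.6187


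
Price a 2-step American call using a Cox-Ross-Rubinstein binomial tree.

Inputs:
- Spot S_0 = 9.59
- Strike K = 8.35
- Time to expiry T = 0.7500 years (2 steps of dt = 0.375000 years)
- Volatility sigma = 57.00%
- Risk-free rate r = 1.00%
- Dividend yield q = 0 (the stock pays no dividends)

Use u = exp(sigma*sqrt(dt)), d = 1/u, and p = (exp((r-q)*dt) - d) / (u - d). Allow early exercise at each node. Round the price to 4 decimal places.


Answer: Price = V(0,0) = 2.5019

Derivation:
dt = T/N = 0.375000
u = exp(sigma*sqrt(dt)) = 1.417723; d = 1/u = 0.705356
p = (exp((r-q)*dt) - d) / (u - d) = 0.418886
Discount per step: exp(-r*dt) = 0.996257
Stock lattice S(k, i) with i counting down-moves:
  k=0: S(0,0) = 9.5900
  k=1: S(1,0) = 13.5960; S(1,1) = 6.7644
  k=2: S(2,0) = 19.2753; S(2,1) = 9.5900; S(2,2) = 4.7713
Terminal payoffs V(N, i) = max(S_T - K, 0):
  V(2,0) = 10.925319; V(2,1) = 1.240000; V(2,2) = 0.000000
Backward induction: V(k, i) = exp(-r*dt) * [p * V(k+1, i) + (1-p) * V(k+1, i+1)]; then take max(V_cont, immediate exercise) for American.
  V(1,0) = exp(-r*dt) * [p*10.925319 + (1-p)*1.240000] = 5.277220; exercise = 5.245967; V(1,0) = max -> 5.277220
  V(1,1) = exp(-r*dt) * [p*1.240000 + (1-p)*0.000000] = 0.517475; exercise = 0.000000; V(1,1) = max -> 0.517475
  V(0,0) = exp(-r*dt) * [p*5.277220 + (1-p)*0.517475] = 2.501867; exercise = 1.240000; V(0,0) = max -> 2.501867


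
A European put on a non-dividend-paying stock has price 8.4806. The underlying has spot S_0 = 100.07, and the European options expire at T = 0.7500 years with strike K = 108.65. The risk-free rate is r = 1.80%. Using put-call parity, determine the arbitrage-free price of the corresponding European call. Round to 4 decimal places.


Put-call parity: C - P = S_0 * exp(-qT) - K * exp(-rT).
S_0 * exp(-qT) = 100.0700 * 1.00000000 = 100.07000000
K * exp(-rT) = 108.6500 * 0.98659072 = 107.19308133
C = P + S*exp(-qT) - K*exp(-rT)
C = 8.4806 + 100.07000000 - 107.19308133 = 1.3575

Answer: Call price = 1.3575


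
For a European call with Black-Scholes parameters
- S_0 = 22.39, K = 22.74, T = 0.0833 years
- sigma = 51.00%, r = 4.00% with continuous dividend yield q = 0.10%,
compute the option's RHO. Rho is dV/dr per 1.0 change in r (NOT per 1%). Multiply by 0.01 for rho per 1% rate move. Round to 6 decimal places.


d1 = -0.0097095279; d2 = -0.1569043988
phi(d1) = 0.3989234757; exp(-qT) = 0.9999167035; exp(-rT) = 0.9966735450
N(d2) = 0.4376600965
Rho = K*T*exp(-rT)*N(d2) = 22.7400 * 0.0833 * 0.9966735450 * 0.4376600965 = 0.826276

Answer: Rho = 0.826276


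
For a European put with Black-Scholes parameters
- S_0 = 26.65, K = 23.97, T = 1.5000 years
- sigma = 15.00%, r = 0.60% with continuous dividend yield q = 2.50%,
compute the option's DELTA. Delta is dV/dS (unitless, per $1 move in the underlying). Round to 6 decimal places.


Answer: Delta = -0.292573

Derivation:
d1 = 0.5136367819; d2 = 0.3299250512
phi(d1) = 0.3496404616; exp(-qT) = 0.9631944177; exp(-rT) = 0.9910403788
N(-d1) = 0.3037529792
Delta = -exp(-qT) * N(-d1) = -0.9631944177 * 0.3037529792 = -0.292573


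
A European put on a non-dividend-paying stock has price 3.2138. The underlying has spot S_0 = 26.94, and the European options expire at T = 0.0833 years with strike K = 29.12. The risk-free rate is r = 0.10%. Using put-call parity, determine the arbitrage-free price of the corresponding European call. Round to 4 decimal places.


Put-call parity: C - P = S_0 * exp(-qT) - K * exp(-rT).
S_0 * exp(-qT) = 26.9400 * 1.00000000 = 26.94000000
K * exp(-rT) = 29.1200 * 0.99991670 = 29.11757441
C = P + S*exp(-qT) - K*exp(-rT)
C = 3.2138 + 26.94000000 - 29.11757441 = 1.0362

Answer: Call price = 1.0362


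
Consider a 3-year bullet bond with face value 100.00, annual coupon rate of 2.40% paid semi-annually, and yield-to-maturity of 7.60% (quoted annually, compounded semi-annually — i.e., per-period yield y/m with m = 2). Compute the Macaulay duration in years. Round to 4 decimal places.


Answer: Macaulay duration = 2.9043 years

Derivation:
Coupon per period c = face * coupon_rate / m = 1.200000
Periods per year m = 2; per-period yield y/m = 0.038000
Number of cashflows N = 6
Cashflows (t years, CF_t, discount factor 1/(1+y/m)^(m*t), PV):
  t = 0.5000: CF_t = 1.200000, DF = 0.963391, PV = 1.156069
  t = 1.0000: CF_t = 1.200000, DF = 0.928122, PV = 1.113747
  t = 1.5000: CF_t = 1.200000, DF = 0.894145, PV = 1.072974
  t = 2.0000: CF_t = 1.200000, DF = 0.861411, PV = 1.033694
  t = 2.5000: CF_t = 1.200000, DF = 0.829876, PV = 0.995851
  t = 3.0000: CF_t = 101.200000, DF = 0.799495, PV = 80.908918
Price P = sum_t PV_t = 86.281253
Macaulay numerator sum_t t * PV_t:
  t * PV_t at t = 0.5000: 0.578035
  t * PV_t at t = 1.0000: 1.113747
  t * PV_t at t = 1.5000: 1.609461
  t * PV_t at t = 2.0000: 2.067387
  t * PV_t at t = 2.5000: 2.489628
  t * PV_t at t = 3.0000: 242.726753
Macaulay duration D = (sum_t t * PV_t) / P = 250.585011 / 86.281253 = 2.904281


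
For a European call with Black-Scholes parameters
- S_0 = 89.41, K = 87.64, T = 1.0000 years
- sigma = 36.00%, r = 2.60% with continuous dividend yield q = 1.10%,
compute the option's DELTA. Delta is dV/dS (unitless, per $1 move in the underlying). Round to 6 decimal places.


d1 = 0.2772083834; d2 = -0.0827916166
phi(d1) = 0.3839047603; exp(-qT) = 0.9890602788; exp(-rT) = 0.9743350896
N(d1) = 0.6091899486
Delta = exp(-qT) * N(d1) = 0.9890602788 * 0.6091899486 = 0.602526

Answer: Delta = 0.602526


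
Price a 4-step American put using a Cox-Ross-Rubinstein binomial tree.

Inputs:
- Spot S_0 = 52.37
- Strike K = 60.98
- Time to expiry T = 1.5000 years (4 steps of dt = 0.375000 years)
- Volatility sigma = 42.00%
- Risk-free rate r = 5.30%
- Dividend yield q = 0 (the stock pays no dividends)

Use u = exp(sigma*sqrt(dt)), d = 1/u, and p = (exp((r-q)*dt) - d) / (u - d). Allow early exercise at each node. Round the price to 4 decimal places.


dt = T/N = 0.375000
u = exp(sigma*sqrt(dt)) = 1.293299; d = 1/u = 0.773216
p = (exp((r-q)*dt) - d) / (u - d) = 0.474650
Discount per step: exp(-r*dt) = 0.980321
Stock lattice S(k, i) with i counting down-moves:
  k=0: S(0,0) = 52.3700
  k=1: S(1,0) = 67.7301; S(1,1) = 40.4933
  k=2: S(2,0) = 87.5952; S(2,1) = 52.3700; S(2,2) = 31.3101
  k=3: S(3,0) = 113.2869; S(3,1) = 67.7301; S(3,2) = 40.4933; S(3,3) = 24.2095
  k=4: S(4,0) = 146.5138; S(4,1) = 87.5952; S(4,2) = 52.3700; S(4,3) = 31.3101; S(4,4) = 18.7192
Terminal payoffs V(N, i) = max(K - S_T, 0):
  V(4,0) = 0.000000; V(4,1) = 0.000000; V(4,2) = 8.610000; V(4,3) = 29.669890; V(4,4) = 42.260828
Backward induction: V(k, i) = exp(-r*dt) * [p * V(k+1, i) + (1-p) * V(k+1, i+1)]; then take max(V_cont, immediate exercise) for American.
  V(3,0) = exp(-r*dt) * [p*0.000000 + (1-p)*0.000000] = 0.000000; exercise = 0.000000; V(3,0) = max -> 0.000000
  V(3,1) = exp(-r*dt) * [p*0.000000 + (1-p)*8.610000] = 4.434248; exercise = 0.000000; V(3,1) = max -> 4.434248
  V(3,2) = exp(-r*dt) * [p*8.610000 + (1-p)*29.669890] = 19.286648; exercise = 20.486661; V(3,2) = max -> 20.486661
  V(3,3) = exp(-r*dt) * [p*29.669890 + (1-p)*42.260828] = 35.570499; exercise = 36.770512; V(3,3) = max -> 36.770512
  V(2,0) = exp(-r*dt) * [p*0.000000 + (1-p)*4.434248] = 2.283688; exercise = 0.000000; V(2,0) = max -> 2.283688
  V(2,1) = exp(-r*dt) * [p*4.434248 + (1-p)*20.486661] = 12.614163; exercise = 8.610000; V(2,1) = max -> 12.614163
  V(2,2) = exp(-r*dt) * [p*20.486661 + (1-p)*36.770512] = 28.469877; exercise = 29.669890; V(2,2) = max -> 29.669890
  V(1,0) = exp(-r*dt) * [p*2.283688 + (1-p)*12.614163] = 7.559060; exercise = 0.000000; V(1,0) = max -> 7.559060
  V(1,1) = exp(-r*dt) * [p*12.614163 + (1-p)*29.669890] = 21.149825; exercise = 20.486661; V(1,1) = max -> 21.149825
  V(0,0) = exp(-r*dt) * [p*7.559060 + (1-p)*21.149825] = 14.409705; exercise = 8.610000; V(0,0) = max -> 14.409705

Answer: Price = V(0,0) = 14.4097


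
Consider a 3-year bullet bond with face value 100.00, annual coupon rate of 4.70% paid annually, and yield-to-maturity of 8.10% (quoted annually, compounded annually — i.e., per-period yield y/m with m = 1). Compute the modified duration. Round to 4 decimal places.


Answer: Modified duration = 2.6463

Derivation:
Coupon per period c = face * coupon_rate / m = 4.700000
Periods per year m = 1; per-period yield y/m = 0.081000
Number of cashflows N = 3
Cashflows (t years, CF_t, discount factor 1/(1+y/m)^(m*t), PV):
  t = 1.0000: CF_t = 4.700000, DF = 0.925069, PV = 4.347826
  t = 2.0000: CF_t = 4.700000, DF = 0.855753, PV = 4.022041
  t = 3.0000: CF_t = 104.700000, DF = 0.791631, PV = 82.883790
Price P = sum_t PV_t = 91.253657
First compute Macaulay numerator sum_t t * PV_t:
  t * PV_t at t = 1.0000: 4.347826
  t * PV_t at t = 2.0000: 8.044082
  t * PV_t at t = 3.0000: 248.651369
Macaulay duration D = 261.043277 / 91.253657 = 2.860634
Modified duration = D / (1 + y/m) = 2.860634 / (1 + 0.081000) = 2.646285


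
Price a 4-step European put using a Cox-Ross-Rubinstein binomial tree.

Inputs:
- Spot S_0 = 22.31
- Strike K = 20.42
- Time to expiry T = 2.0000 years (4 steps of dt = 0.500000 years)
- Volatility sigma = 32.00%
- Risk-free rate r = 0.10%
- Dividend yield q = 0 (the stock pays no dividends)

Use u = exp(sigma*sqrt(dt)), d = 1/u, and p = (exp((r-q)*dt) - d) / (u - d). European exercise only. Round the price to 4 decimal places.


dt = T/N = 0.500000
u = exp(sigma*sqrt(dt)) = 1.253919; d = 1/u = 0.797499
p = (exp((r-q)*dt) - d) / (u - d) = 0.444767
Discount per step: exp(-r*dt) = 0.999500
Stock lattice S(k, i) with i counting down-moves:
  k=0: S(0,0) = 22.3100
  k=1: S(1,0) = 27.9749; S(1,1) = 17.7922
  k=2: S(2,0) = 35.0783; S(2,1) = 22.3100; S(2,2) = 14.1893
  k=3: S(3,0) = 43.9854; S(3,1) = 27.9749; S(3,2) = 17.7922; S(3,3) = 11.3159
  k=4: S(4,0) = 55.1541; S(4,1) = 35.0783; S(4,2) = 22.3100; S(4,3) = 14.1893; S(4,4) = 9.0245
Terminal payoffs V(N, i) = max(K - S_T, 0):
  V(4,0) = 0.000000; V(4,1) = 0.000000; V(4,2) = 0.000000; V(4,3) = 6.230721; V(4,4) = 11.395543
Backward induction: V(k, i) = exp(-r*dt) * [p * V(k+1, i) + (1-p) * V(k+1, i+1)].
  V(3,0) = exp(-r*dt) * [p*0.000000 + (1-p)*0.000000] = 0.000000
  V(3,1) = exp(-r*dt) * [p*0.000000 + (1-p)*0.000000] = 0.000000
  V(3,2) = exp(-r*dt) * [p*0.000000 + (1-p)*6.230721] = 3.457771
  V(3,3) = exp(-r*dt) * [p*6.230721 + (1-p)*11.395543] = 9.093851
  V(2,0) = exp(-r*dt) * [p*0.000000 + (1-p)*0.000000] = 0.000000
  V(2,1) = exp(-r*dt) * [p*0.000000 + (1-p)*3.457771] = 1.918907
  V(2,2) = exp(-r*dt) * [p*3.457771 + (1-p)*9.093851] = 6.583814
  V(1,0) = exp(-r*dt) * [p*0.000000 + (1-p)*1.918907] = 1.064907
  V(1,1) = exp(-r*dt) * [p*1.918907 + (1-p)*6.583814] = 4.506762
  V(0,0) = exp(-r*dt) * [p*1.064907 + (1-p)*4.506762] = 2.974450

Answer: Price = V(0,0) = 2.9744


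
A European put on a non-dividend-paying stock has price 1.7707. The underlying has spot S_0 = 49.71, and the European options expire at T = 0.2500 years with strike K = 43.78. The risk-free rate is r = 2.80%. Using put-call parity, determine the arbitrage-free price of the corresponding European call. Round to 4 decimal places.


Put-call parity: C - P = S_0 * exp(-qT) - K * exp(-rT).
S_0 * exp(-qT) = 49.7100 * 1.00000000 = 49.71000000
K * exp(-rT) = 43.7800 * 0.99302444 = 43.47461011
C = P + S*exp(-qT) - K*exp(-rT)
C = 1.7707 + 49.71000000 - 43.47461011 = 8.0061

Answer: Call price = 8.0061


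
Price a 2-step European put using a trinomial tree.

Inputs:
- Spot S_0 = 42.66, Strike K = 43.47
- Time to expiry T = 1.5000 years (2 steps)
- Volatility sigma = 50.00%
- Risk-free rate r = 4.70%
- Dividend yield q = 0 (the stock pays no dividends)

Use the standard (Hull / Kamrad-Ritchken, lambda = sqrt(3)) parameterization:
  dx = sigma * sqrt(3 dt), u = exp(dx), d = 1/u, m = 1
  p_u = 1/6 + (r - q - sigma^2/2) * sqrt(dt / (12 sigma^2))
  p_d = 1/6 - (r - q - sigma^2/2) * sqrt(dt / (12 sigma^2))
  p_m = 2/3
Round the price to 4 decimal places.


dt = T/N = 0.750000; dx = sigma*sqrt(3*dt) = 0.750000
u = exp(dx) = 2.117000; d = 1/u = 0.472367
p_u = 0.127667, p_m = 0.666667, p_d = 0.205667
Discount per step: exp(-r*dt) = 0.965364
Stock lattice S(k, j) with j the centered position index:
  k=0: S(0,+0) = 42.6600
  k=1: S(1,-1) = 20.1512; S(1,+0) = 42.6600; S(1,+1) = 90.3112
  k=2: S(2,-2) = 9.5187; S(2,-1) = 20.1512; S(2,+0) = 42.6600; S(2,+1) = 90.3112; S(2,+2) = 191.1889
Terminal payoffs V(N, j) = max(K - S_T, 0):
  V(2,-2) = 33.951267; V(2,-1) = 23.318843; V(2,+0) = 0.810000; V(2,+1) = 0.000000; V(2,+2) = 0.000000
Backward induction: V(k, j) = exp(-r*dt) * [p_u * V(k+1, j+1) + p_m * V(k+1, j) + p_d * V(k+1, j-1)]
  V(1,-1) = exp(-r*dt) * [p_u*0.810000 + p_m*23.318843 + p_d*33.951267] = 21.848070
  V(1,+0) = exp(-r*dt) * [p_u*0.000000 + p_m*0.810000 + p_d*23.318843] = 5.151094
  V(1,+1) = exp(-r*dt) * [p_u*0.000000 + p_m*0.000000 + p_d*0.810000] = 0.160820
  V(0,+0) = exp(-r*dt) * [p_u*0.160820 + p_m*5.151094 + p_d*21.848070] = 7.672727

Answer: Price = V(0,0) = 7.6727


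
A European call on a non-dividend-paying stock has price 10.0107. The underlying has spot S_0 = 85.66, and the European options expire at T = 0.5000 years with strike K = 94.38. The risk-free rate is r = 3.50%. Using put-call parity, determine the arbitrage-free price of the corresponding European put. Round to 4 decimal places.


Answer: Put price = 17.0934

Derivation:
Put-call parity: C - P = S_0 * exp(-qT) - K * exp(-rT).
S_0 * exp(-qT) = 85.6600 * 1.00000000 = 85.66000000
K * exp(-rT) = 94.3800 * 0.98265224 = 92.74271800
P = C - S*exp(-qT) + K*exp(-rT)
P = 10.0107 - 85.66000000 + 92.74271800 = 17.0934


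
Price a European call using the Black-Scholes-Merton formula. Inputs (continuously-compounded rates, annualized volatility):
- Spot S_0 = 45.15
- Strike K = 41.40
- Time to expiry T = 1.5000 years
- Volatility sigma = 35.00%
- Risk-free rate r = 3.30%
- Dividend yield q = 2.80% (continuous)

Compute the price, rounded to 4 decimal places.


Answer: Price = 9.1292

Derivation:
d1 = (ln(S/K) + (r - q + 0.5*sigma^2) * T) / (sigma * sqrt(T)) = 0.43410650
d2 = d1 - sigma * sqrt(T) = 0.00544580
exp(-rT) = 0.95170516; exp(-qT) = 0.95886978
C = S_0 * exp(-qT) * N(d1) - K * exp(-rT) * N(d2)
N(d1) = 0.66789445; N(d2) = 0.50217255
C = 45.1500 * 0.95886978 * 0.66789445 - 41.4000 * 0.95170516 * 0.50217255 = 9.1292


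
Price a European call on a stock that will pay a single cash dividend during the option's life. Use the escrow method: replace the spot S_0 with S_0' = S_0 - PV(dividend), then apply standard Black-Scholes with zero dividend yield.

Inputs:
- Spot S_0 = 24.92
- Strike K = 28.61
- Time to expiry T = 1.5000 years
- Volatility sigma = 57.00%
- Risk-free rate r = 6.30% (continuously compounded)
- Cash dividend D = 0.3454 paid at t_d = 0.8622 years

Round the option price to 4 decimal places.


PV(D) = D * exp(-r * t_d) = 0.3454 * 0.94713030 = 0.32713881
S_0' = S_0 - PV(D) = 24.9200 - 0.32713881 = 24.59286119
d1 = (ln(S_0'/K) + (r + sigma^2/2)*T) / (sigma*sqrt(T)) = 0.26768897
d2 = d1 - sigma*sqrt(T) = -0.43041560
exp(-rT) = 0.90982773
N(d1) = 0.60553063; N(d2) = 0.33344667
C = S_0' * N(d1) - K * exp(-rT) * N(d2) = 24.59286119 * 0.60553063 - 28.6100 * 0.90982773 * 0.33344667 = 6.2121

Answer: Price = 6.2121


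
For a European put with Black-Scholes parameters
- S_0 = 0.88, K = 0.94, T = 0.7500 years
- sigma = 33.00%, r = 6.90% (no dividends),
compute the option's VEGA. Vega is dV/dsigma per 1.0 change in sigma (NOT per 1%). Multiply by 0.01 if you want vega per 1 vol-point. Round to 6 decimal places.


Answer: Vega = 0.302718

Derivation:
d1 = 0.0931791975; d2 = -0.1926091857
phi(d1) = 0.3972141534; exp(-qT) = 1.0000000000; exp(-rT) = 0.9495662287
Vega = S * exp(-qT) * phi(d1) * sqrt(T) = 0.8800 * 1.0000000000 * 0.3972141534 * 0.8660254038 = 0.302718


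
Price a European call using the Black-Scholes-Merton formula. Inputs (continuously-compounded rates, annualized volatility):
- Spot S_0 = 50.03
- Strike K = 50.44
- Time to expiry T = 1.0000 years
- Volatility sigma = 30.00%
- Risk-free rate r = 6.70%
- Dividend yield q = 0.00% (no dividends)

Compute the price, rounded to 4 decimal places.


Answer: Price = 7.3345

Derivation:
d1 = (ln(S/K) + (r - q + 0.5*sigma^2) * T) / (sigma * sqrt(T)) = 0.34612771
d2 = d1 - sigma * sqrt(T) = 0.04612771
exp(-rT) = 0.93519520; exp(-qT) = 1.00000000
C = S_0 * exp(-qT) * N(d1) - K * exp(-rT) * N(d2)
N(d1) = 0.63537663; N(d2) = 0.51839577
C = 50.0300 * 1.00000000 * 0.63537663 - 50.4400 * 0.93519520 * 0.51839577 = 7.3345


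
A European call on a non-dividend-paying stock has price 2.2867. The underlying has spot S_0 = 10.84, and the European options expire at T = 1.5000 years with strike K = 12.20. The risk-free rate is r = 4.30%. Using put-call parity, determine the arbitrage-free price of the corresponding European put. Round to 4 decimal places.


Put-call parity: C - P = S_0 * exp(-qT) - K * exp(-rT).
S_0 * exp(-qT) = 10.8400 * 1.00000000 = 10.84000000
K * exp(-rT) = 12.2000 * 0.93753611 = 11.43794059
P = C - S*exp(-qT) + K*exp(-rT)
P = 2.2867 - 10.84000000 + 11.43794059 = 2.8846

Answer: Put price = 2.8846


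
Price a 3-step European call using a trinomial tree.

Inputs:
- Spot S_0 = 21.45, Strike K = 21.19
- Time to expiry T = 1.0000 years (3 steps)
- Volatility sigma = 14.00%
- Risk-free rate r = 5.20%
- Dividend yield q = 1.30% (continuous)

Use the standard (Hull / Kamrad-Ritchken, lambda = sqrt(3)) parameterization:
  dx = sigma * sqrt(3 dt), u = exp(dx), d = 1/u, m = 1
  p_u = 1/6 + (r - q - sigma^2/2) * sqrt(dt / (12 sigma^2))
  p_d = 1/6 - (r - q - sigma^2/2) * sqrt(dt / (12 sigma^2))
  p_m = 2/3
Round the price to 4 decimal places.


dt = T/N = 0.333333; dx = sigma*sqrt(3*dt) = 0.140000
u = exp(dx) = 1.150274; d = 1/u = 0.869358
p_u = 0.201429, p_m = 0.666667, p_d = 0.131905
Discount per step: exp(-r*dt) = 0.982816
Stock lattice S(k, j) with j the centered position index:
  k=0: S(0,+0) = 21.4500
  k=1: S(1,-1) = 18.6477; S(1,+0) = 21.4500; S(1,+1) = 24.6734
  k=2: S(2,-2) = 16.2116; S(2,-1) = 18.6477; S(2,+0) = 21.4500; S(2,+1) = 24.6734; S(2,+2) = 28.3811
  k=3: S(3,-3) = 14.0937; S(3,-2) = 16.2116; S(3,-1) = 18.6477; S(3,+0) = 21.4500; S(3,+1) = 24.6734; S(3,+2) = 28.3811; S(3,+3) = 32.6461
Terminal payoffs V(N, j) = max(S_T - K, 0):
  V(3,-3) = 0.000000; V(3,-2) = 0.000000; V(3,-1) = 0.000000; V(3,+0) = 0.260000; V(3,+1) = 3.483373; V(3,+2) = 7.191134; V(3,+3) = 11.456075
Backward induction: V(k, j) = exp(-r*dt) * [p_u * V(k+1, j+1) + p_m * V(k+1, j) + p_d * V(k+1, j-1)]
  V(2,-2) = exp(-r*dt) * [p_u*0.000000 + p_m*0.000000 + p_d*0.000000] = 0.000000
  V(2,-1) = exp(-r*dt) * [p_u*0.260000 + p_m*0.000000 + p_d*0.000000] = 0.051471
  V(2,+0) = exp(-r*dt) * [p_u*3.483373 + p_m*0.260000 + p_d*0.000000] = 0.859948
  V(2,+1) = exp(-r*dt) * [p_u*7.191134 + p_m*3.483373 + p_d*0.260000] = 3.739658
  V(2,+2) = exp(-r*dt) * [p_u*11.456075 + p_m*7.191134 + p_d*3.483373] = 7.431214
  V(1,-1) = exp(-r*dt) * [p_u*0.859948 + p_m*0.051471 + p_d*0.000000] = 0.203966
  V(1,+0) = exp(-r*dt) * [p_u*3.739658 + p_m*0.859948 + p_d*0.051471] = 1.310450
  V(1,+1) = exp(-r*dt) * [p_u*7.431214 + p_m*3.739658 + p_d*0.859948] = 4.032883
  V(0,+0) = exp(-r*dt) * [p_u*4.032883 + p_m*1.310450 + p_d*0.203966] = 1.683441

Answer: Price = V(0,0) = 1.6834


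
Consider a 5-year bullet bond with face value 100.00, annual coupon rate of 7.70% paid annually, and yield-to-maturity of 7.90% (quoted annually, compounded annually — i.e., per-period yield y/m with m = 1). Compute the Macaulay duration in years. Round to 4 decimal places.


Coupon per period c = face * coupon_rate / m = 7.700000
Periods per year m = 1; per-period yield y/m = 0.079000
Number of cashflows N = 5
Cashflows (t years, CF_t, discount factor 1/(1+y/m)^(m*t), PV):
  t = 1.0000: CF_t = 7.700000, DF = 0.926784, PV = 7.136237
  t = 2.0000: CF_t = 7.700000, DF = 0.858929, PV = 6.613751
  t = 3.0000: CF_t = 7.700000, DF = 0.796041, PV = 6.129519
  t = 4.0000: CF_t = 7.700000, DF = 0.737758, PV = 5.680740
  t = 5.0000: CF_t = 107.700000, DF = 0.683743, PV = 73.639101
Price P = sum_t PV_t = 99.199349
Macaulay numerator sum_t t * PV_t:
  t * PV_t at t = 1.0000: 7.136237
  t * PV_t at t = 2.0000: 13.227502
  t * PV_t at t = 3.0000: 18.388557
  t * PV_t at t = 4.0000: 22.722962
  t * PV_t at t = 5.0000: 368.195507
Macaulay duration D = (sum_t t * PV_t) / P = 429.670764 / 99.199349 = 4.331387

Answer: Macaulay duration = 4.3314 years


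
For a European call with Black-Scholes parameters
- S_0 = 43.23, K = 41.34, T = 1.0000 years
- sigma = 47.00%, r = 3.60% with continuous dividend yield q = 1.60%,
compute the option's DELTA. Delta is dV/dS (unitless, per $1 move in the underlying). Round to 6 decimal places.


d1 = 0.3726683924; d2 = -0.0973316076
phi(d1) = 0.3721793570; exp(-qT) = 0.9841273201; exp(-rT) = 0.9646402935
N(d1) = 0.6453023681
Delta = exp(-qT) * N(d1) = 0.9841273201 * 0.6453023681 = 0.635060

Answer: Delta = 0.635060


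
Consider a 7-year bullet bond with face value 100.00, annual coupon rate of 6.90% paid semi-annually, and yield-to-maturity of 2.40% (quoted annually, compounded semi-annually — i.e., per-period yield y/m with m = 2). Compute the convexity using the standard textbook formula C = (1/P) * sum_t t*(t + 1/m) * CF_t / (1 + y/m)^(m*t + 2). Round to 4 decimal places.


Answer: Convexity = 40.1127

Derivation:
Coupon per period c = face * coupon_rate / m = 3.450000
Periods per year m = 2; per-period yield y/m = 0.012000
Number of cashflows N = 14
Cashflows (t years, CF_t, discount factor 1/(1+y/m)^(m*t), PV):
  t = 0.5000: CF_t = 3.450000, DF = 0.988142, PV = 3.409091
  t = 1.0000: CF_t = 3.450000, DF = 0.976425, PV = 3.368667
  t = 1.5000: CF_t = 3.450000, DF = 0.964847, PV = 3.328722
  t = 2.0000: CF_t = 3.450000, DF = 0.953406, PV = 3.289251
  t = 2.5000: CF_t = 3.450000, DF = 0.942101, PV = 3.250248
  t = 3.0000: CF_t = 3.450000, DF = 0.930930, PV = 3.211708
  t = 3.5000: CF_t = 3.450000, DF = 0.919891, PV = 3.173624
  t = 4.0000: CF_t = 3.450000, DF = 0.908983, PV = 3.135992
  t = 4.5000: CF_t = 3.450000, DF = 0.898205, PV = 3.098807
  t = 5.0000: CF_t = 3.450000, DF = 0.887554, PV = 3.062062
  t = 5.5000: CF_t = 3.450000, DF = 0.877030, PV = 3.025753
  t = 6.0000: CF_t = 3.450000, DF = 0.866630, PV = 2.989874
  t = 6.5000: CF_t = 3.450000, DF = 0.856354, PV = 2.954421
  t = 7.0000: CF_t = 103.450000, DF = 0.846200, PV = 87.539350
Price P = sum_t PV_t = 128.837572
Convexity numerator sum_t t*(t + 1/m) * CF_t / (1+y/m)^(m*t + 2):
  t = 0.5000: term = 1.664361
  t = 1.0000: term = 4.933877
  t = 1.5000: term = 9.750745
  t = 2.0000: term = 16.058539
  t = 2.5000: term = 23.802182
  t = 3.0000: term = 32.927920
  t = 3.5000: term = 43.383293
  t = 4.0000: term = 55.117115
  t = 4.5000: term = 68.079440
  t = 5.0000: term = 82.221546
  t = 5.5000: term = 97.495904
  t = 6.0000: term = 113.856159
  t = 6.5000: term = 131.257100
  t = 7.0000: term = 4487.470415
Convexity = (1/P) * sum = 5168.018595 / 128.837572 = 40.112667


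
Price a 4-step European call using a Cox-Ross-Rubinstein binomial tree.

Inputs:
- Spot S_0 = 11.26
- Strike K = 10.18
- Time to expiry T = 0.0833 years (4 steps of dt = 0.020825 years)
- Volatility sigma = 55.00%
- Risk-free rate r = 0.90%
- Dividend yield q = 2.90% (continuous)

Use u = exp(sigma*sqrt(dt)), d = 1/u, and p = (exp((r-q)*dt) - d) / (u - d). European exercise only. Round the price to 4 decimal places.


Answer: Price = V(0,0) = 1.3640

Derivation:
dt = T/N = 0.020825
u = exp(sigma*sqrt(dt)) = 1.082605; d = 1/u = 0.923698
p = (exp((r-q)*dt) - d) / (u - d) = 0.477547
Discount per step: exp(-r*dt) = 0.999813
Stock lattice S(k, i) with i counting down-moves:
  k=0: S(0,0) = 11.2600
  k=1: S(1,0) = 12.1901; S(1,1) = 10.4008
  k=2: S(2,0) = 13.1971; S(2,1) = 11.2600; S(2,2) = 9.6072
  k=3: S(3,0) = 14.2872; S(3,1) = 12.1901; S(3,2) = 10.4008; S(3,3) = 8.8742
  k=4: S(4,0) = 15.4674; S(4,1) = 13.1971; S(4,2) = 11.2600; S(4,3) = 9.6072; S(4,4) = 8.1971
Terminal payoffs V(N, i) = max(S_T - K, 0):
  V(4,0) = 5.287418; V(4,1) = 3.017088; V(4,2) = 1.080000; V(4,3) = 0.000000; V(4,4) = 0.000000
Backward induction: V(k, i) = exp(-r*dt) * [p * V(k+1, i) + (1-p) * V(k+1, i+1)].
  V(3,0) = exp(-r*dt) * [p*5.287418 + (1-p)*3.017088] = 4.100510
  V(3,1) = exp(-r*dt) * [p*3.017088 + (1-p)*1.080000] = 2.004676
  V(3,2) = exp(-r*dt) * [p*1.080000 + (1-p)*0.000000] = 0.515655
  V(3,3) = exp(-r*dt) * [p*0.000000 + (1-p)*0.000000] = 0.000000
  V(2,0) = exp(-r*dt) * [p*4.100510 + (1-p)*2.004676] = 3.004973
  V(2,1) = exp(-r*dt) * [p*2.004676 + (1-p)*0.515655] = 1.226503
  V(2,2) = exp(-r*dt) * [p*0.515655 + (1-p)*0.000000] = 0.246203
  V(1,0) = exp(-r*dt) * [p*3.004973 + (1-p)*1.226503] = 2.075418
  V(1,1) = exp(-r*dt) * [p*1.226503 + (1-p)*0.246203] = 0.714209
  V(0,0) = exp(-r*dt) * [p*2.075418 + (1-p)*0.714209] = 1.363995


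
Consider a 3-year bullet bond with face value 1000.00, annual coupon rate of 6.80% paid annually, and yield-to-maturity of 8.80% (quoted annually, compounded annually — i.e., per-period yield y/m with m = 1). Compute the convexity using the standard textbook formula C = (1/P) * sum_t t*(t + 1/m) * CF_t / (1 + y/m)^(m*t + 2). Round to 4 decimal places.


Coupon per period c = face * coupon_rate / m = 68.000000
Periods per year m = 1; per-period yield y/m = 0.088000
Number of cashflows N = 3
Cashflows (t years, CF_t, discount factor 1/(1+y/m)^(m*t), PV):
  t = 1.0000: CF_t = 68.000000, DF = 0.919118, PV = 62.500000
  t = 2.0000: CF_t = 68.000000, DF = 0.844777, PV = 57.444853
  t = 3.0000: CF_t = 1068.000000, DF = 0.776450, PV = 829.248256
Price P = sum_t PV_t = 949.193109
Convexity numerator sum_t t*(t + 1/m) * CF_t / (1+y/m)^(m*t + 2):
  t = 1.0000: term = 105.597156
  t = 2.0000: term = 291.168629
  t = 3.0000: term = 8406.360722
Convexity = (1/P) * sum = 8803.126508 / 949.193109 = 9.274326

Answer: Convexity = 9.2743


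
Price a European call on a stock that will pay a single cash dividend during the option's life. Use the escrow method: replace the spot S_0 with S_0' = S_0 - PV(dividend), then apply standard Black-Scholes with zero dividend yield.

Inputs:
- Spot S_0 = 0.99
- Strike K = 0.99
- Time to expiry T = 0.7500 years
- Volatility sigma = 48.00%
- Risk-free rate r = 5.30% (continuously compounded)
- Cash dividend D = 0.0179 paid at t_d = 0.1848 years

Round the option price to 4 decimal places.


Answer: Price = 0.1690

Derivation:
PV(D) = D * exp(-r * t_d) = 0.0179 * 0.99025341 = 0.01772554
S_0' = S_0 - PV(D) = 0.9900 - 0.01772554 = 0.97227446
d1 = (ln(S_0'/K) + (r + sigma^2/2)*T) / (sigma*sqrt(T)) = 0.26000775
d2 = d1 - sigma*sqrt(T) = -0.15568444
exp(-rT) = 0.96102967
N(d1) = 0.60257110; N(d2) = 0.43814088
C = S_0' * N(d1) - K * exp(-rT) * N(d2) = 0.97227446 * 0.60257110 - 0.9900 * 0.96102967 * 0.43814088 = 0.1690


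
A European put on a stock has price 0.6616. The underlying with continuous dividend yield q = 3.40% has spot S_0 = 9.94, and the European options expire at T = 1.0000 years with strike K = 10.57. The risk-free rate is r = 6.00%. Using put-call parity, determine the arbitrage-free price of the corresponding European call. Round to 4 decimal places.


Answer: Call price = 0.3149

Derivation:
Put-call parity: C - P = S_0 * exp(-qT) - K * exp(-rT).
S_0 * exp(-qT) = 9.9400 * 0.96657150 = 9.60772076
K * exp(-rT) = 10.5700 * 0.94176453 = 9.95445112
C = P + S*exp(-qT) - K*exp(-rT)
C = 0.6616 + 9.60772076 - 9.95445112 = 0.3149


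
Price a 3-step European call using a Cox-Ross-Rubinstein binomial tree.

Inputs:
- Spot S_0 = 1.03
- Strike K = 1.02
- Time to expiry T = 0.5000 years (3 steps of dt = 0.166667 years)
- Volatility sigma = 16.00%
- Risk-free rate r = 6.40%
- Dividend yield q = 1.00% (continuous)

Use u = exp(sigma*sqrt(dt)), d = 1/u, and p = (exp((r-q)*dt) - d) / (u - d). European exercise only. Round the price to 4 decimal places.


dt = T/N = 0.166667
u = exp(sigma*sqrt(dt)) = 1.067500; d = 1/u = 0.936768
p = (exp((r-q)*dt) - d) / (u - d) = 0.552830
Discount per step: exp(-r*dt) = 0.989390
Stock lattice S(k, i) with i counting down-moves:
  k=0: S(0,0) = 1.0300
  k=1: S(1,0) = 1.0995; S(1,1) = 0.9649
  k=2: S(2,0) = 1.1737; S(2,1) = 1.0300; S(2,2) = 0.9039
  k=3: S(3,0) = 1.2530; S(3,1) = 1.0995; S(3,2) = 0.9649; S(3,3) = 0.8467
Terminal payoffs V(N, i) = max(S_T - K, 0):
  V(3,0) = 0.232972; V(3,1) = 0.079525; V(3,2) = 0.000000; V(3,3) = 0.000000
Backward induction: V(k, i) = exp(-r*dt) * [p * V(k+1, i) + (1-p) * V(k+1, i+1)].
  V(2,0) = exp(-r*dt) * [p*0.232972 + (1-p)*0.079525] = 0.162611
  V(2,1) = exp(-r*dt) * [p*0.079525 + (1-p)*0.000000] = 0.043497
  V(2,2) = exp(-r*dt) * [p*0.000000 + (1-p)*0.000000] = 0.000000
  V(1,0) = exp(-r*dt) * [p*0.162611 + (1-p)*0.043497] = 0.108187
  V(1,1) = exp(-r*dt) * [p*0.043497 + (1-p)*0.000000] = 0.023792
  V(0,0) = exp(-r*dt) * [p*0.108187 + (1-p)*0.023792] = 0.069700

Answer: Price = V(0,0) = 0.0697


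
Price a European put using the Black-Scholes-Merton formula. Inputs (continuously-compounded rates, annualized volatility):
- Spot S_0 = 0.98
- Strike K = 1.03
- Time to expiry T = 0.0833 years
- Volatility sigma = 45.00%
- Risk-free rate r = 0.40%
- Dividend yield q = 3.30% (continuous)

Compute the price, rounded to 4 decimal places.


Answer: Price = 0.0823

Derivation:
d1 = (ln(S/K) + (r - q + 0.5*sigma^2) * T) / (sigma * sqrt(T)) = -0.33680179
d2 = d1 - sigma * sqrt(T) = -0.46667962
exp(-rT) = 0.99966686; exp(-qT) = 0.99725487
P = K * exp(-rT) * N(-d2) - S_0 * exp(-qT) * N(-d1)
N(-d1) = 0.63186684; N(-d2) = 0.67963544
P = 1.0300 * 0.99966686 * 0.67963544 - 0.9800 * 0.99725487 * 0.63186684 = 0.0823


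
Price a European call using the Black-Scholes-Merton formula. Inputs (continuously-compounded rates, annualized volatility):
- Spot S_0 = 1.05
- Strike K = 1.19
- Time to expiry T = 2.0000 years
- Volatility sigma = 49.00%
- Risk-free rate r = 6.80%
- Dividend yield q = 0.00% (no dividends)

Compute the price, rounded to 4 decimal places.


Answer: Price = 0.2887

Derivation:
d1 = (ln(S/K) + (r - q + 0.5*sigma^2) * T) / (sigma * sqrt(T)) = 0.36212072
d2 = d1 - sigma * sqrt(T) = -0.33084392
exp(-rT) = 0.87284263; exp(-qT) = 1.00000000
C = S_0 * exp(-qT) * N(d1) - K * exp(-rT) * N(d2)
N(d1) = 0.64136909; N(d2) = 0.37038119
C = 1.0500 * 1.00000000 * 0.64136909 - 1.1900 * 0.87284263 * 0.37038119 = 0.2887


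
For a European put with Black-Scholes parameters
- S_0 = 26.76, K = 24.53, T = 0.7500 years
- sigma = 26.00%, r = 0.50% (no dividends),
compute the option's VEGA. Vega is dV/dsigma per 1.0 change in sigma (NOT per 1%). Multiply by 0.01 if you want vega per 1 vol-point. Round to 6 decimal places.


d1 = 0.5156687289; d2 = 0.2905021239
phi(d1) = 0.3492750172; exp(-qT) = 1.0000000000; exp(-rT) = 0.9962570225
Vega = S * exp(-qT) * phi(d1) * sqrt(T) = 26.7600 * 1.0000000000 * 0.3492750172 * 0.8660254038 = 8.094393

Answer: Vega = 8.094393


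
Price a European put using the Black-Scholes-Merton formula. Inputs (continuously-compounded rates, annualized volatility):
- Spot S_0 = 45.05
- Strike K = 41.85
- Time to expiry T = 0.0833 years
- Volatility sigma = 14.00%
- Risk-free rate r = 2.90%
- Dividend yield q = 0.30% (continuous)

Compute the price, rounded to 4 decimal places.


Answer: Price = 0.0205

Derivation:
d1 = (ln(S/K) + (r - q + 0.5*sigma^2) * T) / (sigma * sqrt(T)) = 1.89730489
d2 = d1 - sigma * sqrt(T) = 1.85689846
exp(-rT) = 0.99758722; exp(-qT) = 0.99975013
P = K * exp(-rT) * N(-d2) - S_0 * exp(-qT) * N(-d1)
N(-d1) = 0.02889385; N(-d2) = 0.03166280
P = 41.8500 * 0.99758722 * 0.03166280 - 45.0500 * 0.99975013 * 0.02889385 = 0.0205


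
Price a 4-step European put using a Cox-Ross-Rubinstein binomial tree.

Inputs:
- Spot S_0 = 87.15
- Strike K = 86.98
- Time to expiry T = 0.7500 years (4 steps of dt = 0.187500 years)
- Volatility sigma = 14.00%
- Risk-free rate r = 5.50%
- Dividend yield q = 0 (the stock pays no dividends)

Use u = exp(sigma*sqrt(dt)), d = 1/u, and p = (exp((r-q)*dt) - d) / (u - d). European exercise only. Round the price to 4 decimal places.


Answer: Price = V(0,0) = 2.3072

Derivation:
dt = T/N = 0.187500
u = exp(sigma*sqrt(dt)) = 1.062497; d = 1/u = 0.941179
p = (exp((r-q)*dt) - d) / (u - d) = 0.570293
Discount per step: exp(-r*dt) = 0.989740
Stock lattice S(k, i) with i counting down-moves:
  k=0: S(0,0) = 87.1500
  k=1: S(1,0) = 92.5966; S(1,1) = 82.0238
  k=2: S(2,0) = 98.3836; S(2,1) = 87.1500; S(2,2) = 77.1991
  k=3: S(3,0) = 104.5323; S(3,1) = 92.5966; S(3,2) = 82.0238; S(3,3) = 72.6581
  k=4: S(4,0) = 111.0653; S(4,1) = 98.3836; S(4,2) = 87.1500; S(4,3) = 77.1991; S(4,4) = 68.3843
Terminal payoffs V(N, i) = max(K - S_T, 0):
  V(4,0) = 0.000000; V(4,1) = 0.000000; V(4,2) = 0.000000; V(4,3) = 9.780945; V(4,4) = 18.595673
Backward induction: V(k, i) = exp(-r*dt) * [p * V(k+1, i) + (1-p) * V(k+1, i+1)].
  V(3,0) = exp(-r*dt) * [p*0.000000 + (1-p)*0.000000] = 0.000000
  V(3,1) = exp(-r*dt) * [p*0.000000 + (1-p)*0.000000] = 0.000000
  V(3,2) = exp(-r*dt) * [p*0.000000 + (1-p)*9.780945] = 4.159820
  V(3,3) = exp(-r*dt) * [p*9.780945 + (1-p)*18.595673] = 13.429487
  V(2,0) = exp(-r*dt) * [p*0.000000 + (1-p)*0.000000] = 0.000000
  V(2,1) = exp(-r*dt) * [p*0.000000 + (1-p)*4.159820] = 1.769165
  V(2,2) = exp(-r*dt) * [p*4.159820 + (1-p)*13.429487] = 8.059517
  V(1,0) = exp(-r*dt) * [p*0.000000 + (1-p)*1.769165] = 0.752423
  V(1,1) = exp(-r*dt) * [p*1.769165 + (1-p)*8.059517] = 4.426291
  V(0,0) = exp(-r*dt) * [p*0.752423 + (1-p)*4.426291] = 2.307194


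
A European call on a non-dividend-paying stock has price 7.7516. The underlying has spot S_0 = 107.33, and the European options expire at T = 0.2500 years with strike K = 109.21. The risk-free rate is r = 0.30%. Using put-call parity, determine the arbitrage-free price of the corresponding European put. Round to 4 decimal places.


Put-call parity: C - P = S_0 * exp(-qT) - K * exp(-rT).
S_0 * exp(-qT) = 107.3300 * 1.00000000 = 107.33000000
K * exp(-rT) = 109.2100 * 0.99925028 = 109.12812321
P = C - S*exp(-qT) + K*exp(-rT)
P = 7.7516 - 107.33000000 + 109.12812321 = 9.5497

Answer: Put price = 9.5497


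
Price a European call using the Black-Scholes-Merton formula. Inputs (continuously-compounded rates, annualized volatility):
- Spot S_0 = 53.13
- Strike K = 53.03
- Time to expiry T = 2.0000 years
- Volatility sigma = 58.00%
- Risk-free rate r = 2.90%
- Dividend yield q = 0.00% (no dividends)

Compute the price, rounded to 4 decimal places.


Answer: Price = 18.0044

Derivation:
d1 = (ln(S/K) + (r - q + 0.5*sigma^2) * T) / (sigma * sqrt(T)) = 0.48312943
d2 = d1 - sigma * sqrt(T) = -0.33711444
exp(-rT) = 0.94364995; exp(-qT) = 1.00000000
C = S_0 * exp(-qT) * N(d1) - K * exp(-rT) * N(d2)
N(d1) = 0.68549808; N(d2) = 0.36801532
C = 53.1300 * 1.00000000 * 0.68549808 - 53.0300 * 0.94364995 * 0.36801532 = 18.0044


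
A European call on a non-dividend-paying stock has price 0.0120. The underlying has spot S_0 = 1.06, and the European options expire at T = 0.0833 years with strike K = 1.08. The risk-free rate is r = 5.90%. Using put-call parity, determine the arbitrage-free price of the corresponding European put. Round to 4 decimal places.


Answer: Put price = 0.0267

Derivation:
Put-call parity: C - P = S_0 * exp(-qT) - K * exp(-rT).
S_0 * exp(-qT) = 1.0600 * 1.00000000 = 1.06000000
K * exp(-rT) = 1.0800 * 0.99509736 = 1.07470515
P = C - S*exp(-qT) + K*exp(-rT)
P = 0.0120 - 1.06000000 + 1.07470515 = 0.0267


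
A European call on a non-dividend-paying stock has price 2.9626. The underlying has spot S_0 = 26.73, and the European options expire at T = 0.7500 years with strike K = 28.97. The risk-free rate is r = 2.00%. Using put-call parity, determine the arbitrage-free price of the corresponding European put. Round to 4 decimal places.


Put-call parity: C - P = S_0 * exp(-qT) - K * exp(-rT).
S_0 * exp(-qT) = 26.7300 * 1.00000000 = 26.73000000
K * exp(-rT) = 28.9700 * 0.98511194 = 28.53869289
P = C - S*exp(-qT) + K*exp(-rT)
P = 2.9626 - 26.73000000 + 28.53869289 = 4.7713

Answer: Put price = 4.7713


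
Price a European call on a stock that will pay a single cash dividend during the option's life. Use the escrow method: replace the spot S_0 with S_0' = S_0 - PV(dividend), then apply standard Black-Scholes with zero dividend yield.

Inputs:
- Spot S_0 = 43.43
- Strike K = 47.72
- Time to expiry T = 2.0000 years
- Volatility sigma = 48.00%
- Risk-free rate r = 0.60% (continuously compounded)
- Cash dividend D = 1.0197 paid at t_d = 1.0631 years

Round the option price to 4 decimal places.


PV(D) = D * exp(-r * t_d) = 1.0197 * 0.99364170 = 1.01321644
S_0' = S_0 - PV(D) = 43.4300 - 1.01321644 = 42.41678356
d1 = (ln(S_0'/K) + (r + sigma^2/2)*T) / (sigma*sqrt(T)) = 0.18354360
d2 = d1 - sigma*sqrt(T) = -0.49527891
exp(-rT) = 0.98807171
N(d1) = 0.57281424; N(d2) = 0.31020163
C = S_0' * N(d1) - K * exp(-rT) * N(d2) = 42.41678356 * 0.57281424 - 47.7200 * 0.98807171 * 0.31020163 = 9.6707

Answer: Price = 9.6707
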